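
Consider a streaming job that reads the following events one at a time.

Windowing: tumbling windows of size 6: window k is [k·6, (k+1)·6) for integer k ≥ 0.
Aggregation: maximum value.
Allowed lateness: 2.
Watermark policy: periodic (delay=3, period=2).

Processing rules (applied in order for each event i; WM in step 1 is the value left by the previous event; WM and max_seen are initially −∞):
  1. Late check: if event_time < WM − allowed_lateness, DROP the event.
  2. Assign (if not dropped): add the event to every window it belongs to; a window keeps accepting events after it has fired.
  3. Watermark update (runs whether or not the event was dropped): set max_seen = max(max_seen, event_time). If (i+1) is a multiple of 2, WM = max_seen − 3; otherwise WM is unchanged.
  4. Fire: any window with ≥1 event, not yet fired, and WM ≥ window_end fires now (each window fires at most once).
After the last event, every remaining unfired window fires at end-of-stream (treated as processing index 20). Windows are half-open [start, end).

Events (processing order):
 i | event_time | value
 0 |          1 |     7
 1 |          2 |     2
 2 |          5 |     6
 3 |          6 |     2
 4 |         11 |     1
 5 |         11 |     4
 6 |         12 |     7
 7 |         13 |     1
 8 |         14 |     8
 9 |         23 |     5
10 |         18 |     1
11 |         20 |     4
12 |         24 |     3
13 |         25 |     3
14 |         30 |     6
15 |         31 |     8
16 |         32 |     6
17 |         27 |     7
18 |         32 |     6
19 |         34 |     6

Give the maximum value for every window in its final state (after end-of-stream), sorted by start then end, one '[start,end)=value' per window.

[0,6)=7 [6,12)=4 [12,18)=8 [18,24)=5 [24,30)=7 [30,36)=8

i=0 t=1 v=7: → [0,6); WM=−∞
i=1 t=2 v=2: → [0,6); WM=-1
i=2 t=5 v=6: → [0,6); WM=-1
i=3 t=6 v=2: → [6,12); WM=3
i=4 t=11 v=1: → [6,12); WM=3
i=5 t=11 v=4: → [6,12); WM=8; [0,6) fires=7
i=6 t=12 v=7: → [12,18); WM=8
i=7 t=13 v=1: → [12,18); WM=10
i=8 t=14 v=8: → [12,18); WM=10
i=9 t=23 v=5: → [18,24); WM=20; [6,12) fires=4 [12,18) fires=8
i=10 t=18 v=1: → [18,24); WM=20
i=11 t=20 v=4: → [18,24); WM=20
i=12 t=24 v=3: → [24,30); WM=20
i=13 t=25 v=3: → [24,30); WM=22
i=14 t=30 v=6: → [30,36); WM=22
i=15 t=31 v=8: → [30,36); WM=28; [18,24) fires=5
i=16 t=32 v=6: → [30,36); WM=28
i=17 t=27 v=7: → [24,30); WM=29
i=18 t=32 v=6: → [30,36); WM=29
i=19 t=34 v=6: → [30,36); WM=31; [24,30) fires=7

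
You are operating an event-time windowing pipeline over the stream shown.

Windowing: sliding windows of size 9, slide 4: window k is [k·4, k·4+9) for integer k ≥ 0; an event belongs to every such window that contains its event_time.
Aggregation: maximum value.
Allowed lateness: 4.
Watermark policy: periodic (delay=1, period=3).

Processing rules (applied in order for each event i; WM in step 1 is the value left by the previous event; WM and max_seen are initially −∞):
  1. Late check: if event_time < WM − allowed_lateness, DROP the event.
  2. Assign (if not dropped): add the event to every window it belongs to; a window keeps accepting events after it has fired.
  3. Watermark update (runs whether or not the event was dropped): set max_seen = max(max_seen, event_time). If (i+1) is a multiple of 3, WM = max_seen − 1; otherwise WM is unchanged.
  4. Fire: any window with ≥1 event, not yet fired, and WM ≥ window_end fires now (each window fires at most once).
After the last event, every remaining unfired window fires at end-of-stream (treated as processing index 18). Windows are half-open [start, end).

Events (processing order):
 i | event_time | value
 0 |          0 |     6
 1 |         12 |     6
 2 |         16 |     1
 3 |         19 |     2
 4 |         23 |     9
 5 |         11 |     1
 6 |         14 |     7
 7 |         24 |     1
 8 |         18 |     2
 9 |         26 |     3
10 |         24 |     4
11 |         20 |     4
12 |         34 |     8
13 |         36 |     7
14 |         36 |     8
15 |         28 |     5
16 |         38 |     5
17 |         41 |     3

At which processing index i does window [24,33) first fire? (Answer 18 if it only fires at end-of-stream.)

14

i=0 t=0 v=6: → [0,9); WM=−∞
i=1 t=12 v=6: → [12,21),[8,17),[4,13); WM=−∞
i=2 t=16 v=1: → [16,25),[12,21),[8,17); WM=15; [0,9) fires=6 [4,13) fires=6
i=3 t=19 v=2: → [16,25),[12,21); WM=15
i=4 t=23 v=9: → [20,29),[16,25); WM=15
i=5 t=11 v=1: → [8,17),[4,13); WM=22; [8,17) fires=6 [12,21) fires=6
i=6 t=14 v=7: DROP (t<22-4); WM=22
i=7 t=24 v=1: → [24,33),[20,29),[16,25); WM=22
i=8 t=18 v=2: → [16,25),[12,21); WM=23
i=9 t=26 v=3: → [24,33),[20,29); WM=23
i=10 t=24 v=4: → [24,33),[20,29),[16,25); WM=23
i=11 t=20 v=4: → [20,29),[16,25),[12,21); WM=25; [16,25) fires=9
i=12 t=34 v=8: → [32,41),[28,37); WM=25
i=13 t=36 v=7: → [36,45),[32,41),[28,37); WM=25
i=14 t=36 v=8: → [36,45),[32,41),[28,37); WM=35; [20,29) fires=9 [24,33) fires=4
i=15 t=28 v=5: DROP (t<35-4); WM=35
i=16 t=38 v=5: → [36,45),[32,41); WM=35
i=17 t=41 v=3: → [40,49),[36,45); WM=40; [28,37) fires=8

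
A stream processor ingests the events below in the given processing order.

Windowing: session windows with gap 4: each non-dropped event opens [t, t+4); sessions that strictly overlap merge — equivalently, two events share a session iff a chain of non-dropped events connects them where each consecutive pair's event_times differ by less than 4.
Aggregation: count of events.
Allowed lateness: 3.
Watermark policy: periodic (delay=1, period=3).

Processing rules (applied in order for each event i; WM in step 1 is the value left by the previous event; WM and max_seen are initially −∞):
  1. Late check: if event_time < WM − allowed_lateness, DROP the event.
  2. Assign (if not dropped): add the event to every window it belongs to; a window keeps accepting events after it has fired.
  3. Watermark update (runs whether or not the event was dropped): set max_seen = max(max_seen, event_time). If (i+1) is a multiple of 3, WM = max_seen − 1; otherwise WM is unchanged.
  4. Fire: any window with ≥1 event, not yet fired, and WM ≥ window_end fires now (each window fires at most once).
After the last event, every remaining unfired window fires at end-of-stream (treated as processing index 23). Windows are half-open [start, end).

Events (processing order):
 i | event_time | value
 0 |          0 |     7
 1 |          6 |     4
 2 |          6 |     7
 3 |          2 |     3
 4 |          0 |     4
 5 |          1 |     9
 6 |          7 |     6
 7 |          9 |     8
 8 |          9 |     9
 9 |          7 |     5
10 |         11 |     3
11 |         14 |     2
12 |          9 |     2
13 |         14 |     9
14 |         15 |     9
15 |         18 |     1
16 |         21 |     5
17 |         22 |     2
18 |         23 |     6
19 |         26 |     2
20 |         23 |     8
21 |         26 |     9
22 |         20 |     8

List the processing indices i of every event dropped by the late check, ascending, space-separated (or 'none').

4 5 12 22

i=0 t=0 v=7: → [0,4); WM=−∞
i=1 t=6 v=4: → [6,10); WM=−∞
i=2 t=6 v=7: → [6,10); WM=5
i=3 t=2 v=3: → [0,6); WM=5
i=4 t=0 v=4: DROP (t<5-3); WM=5
i=5 t=1 v=9: DROP (t<5-3); WM=5
i=6 t=7 v=6: → [6,11); WM=5
i=7 t=9 v=8: → [6,13); WM=5
i=8 t=9 v=9: → [6,13); WM=8
i=9 t=7 v=5: → [6,13); WM=8
i=10 t=11 v=3: → [6,15); WM=8
i=11 t=14 v=2: → [6,18); WM=13
i=12 t=9 v=2: DROP (t<13-3); WM=13
i=13 t=14 v=9: → [6,18); WM=13
i=14 t=15 v=9: → [6,19); WM=14
i=15 t=18 v=1: → [6,22); WM=14
i=16 t=21 v=5: → [6,25); WM=14
i=17 t=22 v=2: → [6,26); WM=21
i=18 t=23 v=6: → [6,27); WM=21
i=19 t=26 v=2: → [6,30); WM=21
i=20 t=23 v=8: → [6,30); WM=25
i=21 t=26 v=9: → [6,30); WM=25
i=22 t=20 v=8: DROP (t<25-3); WM=25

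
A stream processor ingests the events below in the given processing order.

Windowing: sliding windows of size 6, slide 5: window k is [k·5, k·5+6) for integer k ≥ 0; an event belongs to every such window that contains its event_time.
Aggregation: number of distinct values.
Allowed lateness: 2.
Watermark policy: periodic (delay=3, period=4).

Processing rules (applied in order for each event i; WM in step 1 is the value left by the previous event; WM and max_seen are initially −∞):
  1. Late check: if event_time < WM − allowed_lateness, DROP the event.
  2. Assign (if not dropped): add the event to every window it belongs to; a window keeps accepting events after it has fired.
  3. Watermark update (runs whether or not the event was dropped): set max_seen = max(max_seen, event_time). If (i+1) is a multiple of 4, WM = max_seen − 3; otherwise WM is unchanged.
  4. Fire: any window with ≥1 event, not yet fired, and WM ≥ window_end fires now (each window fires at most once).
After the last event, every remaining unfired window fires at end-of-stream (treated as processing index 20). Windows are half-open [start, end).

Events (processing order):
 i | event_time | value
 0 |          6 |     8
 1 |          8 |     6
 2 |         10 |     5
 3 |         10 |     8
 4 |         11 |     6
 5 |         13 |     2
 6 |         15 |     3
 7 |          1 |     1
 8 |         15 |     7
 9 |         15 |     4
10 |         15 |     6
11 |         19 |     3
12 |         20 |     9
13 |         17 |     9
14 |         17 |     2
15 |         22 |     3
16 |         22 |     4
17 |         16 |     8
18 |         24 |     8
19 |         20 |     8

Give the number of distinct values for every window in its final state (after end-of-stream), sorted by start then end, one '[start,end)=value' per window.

[5,11)=3 [10,16)=7 [15,21)=7 [20,26)=4

i=0 t=6 v=8: → [5,11); WM=−∞
i=1 t=8 v=6: → [5,11); WM=−∞
i=2 t=10 v=5: → [10,16),[5,11); WM=−∞
i=3 t=10 v=8: → [10,16),[5,11); WM=7
i=4 t=11 v=6: → [10,16); WM=7
i=5 t=13 v=2: → [10,16); WM=7
i=6 t=15 v=3: → [15,21),[10,16); WM=7
i=7 t=1 v=1: DROP (t<7-2); WM=12; [5,11) fires=3
i=8 t=15 v=7: → [15,21),[10,16); WM=12
i=9 t=15 v=4: → [15,21),[10,16); WM=12
i=10 t=15 v=6: → [15,21),[10,16); WM=12
i=11 t=19 v=3: → [15,21); WM=16; [10,16) fires=7
i=12 t=20 v=9: → [20,26),[15,21); WM=16
i=13 t=17 v=9: → [15,21); WM=16
i=14 t=17 v=2: → [15,21); WM=16
i=15 t=22 v=3: → [20,26); WM=19
i=16 t=22 v=4: → [20,26); WM=19
i=17 t=16 v=8: DROP (t<19-2); WM=19
i=18 t=24 v=8: → [20,26); WM=19
i=19 t=20 v=8: → [20,26),[15,21); WM=21; [15,21) fires=7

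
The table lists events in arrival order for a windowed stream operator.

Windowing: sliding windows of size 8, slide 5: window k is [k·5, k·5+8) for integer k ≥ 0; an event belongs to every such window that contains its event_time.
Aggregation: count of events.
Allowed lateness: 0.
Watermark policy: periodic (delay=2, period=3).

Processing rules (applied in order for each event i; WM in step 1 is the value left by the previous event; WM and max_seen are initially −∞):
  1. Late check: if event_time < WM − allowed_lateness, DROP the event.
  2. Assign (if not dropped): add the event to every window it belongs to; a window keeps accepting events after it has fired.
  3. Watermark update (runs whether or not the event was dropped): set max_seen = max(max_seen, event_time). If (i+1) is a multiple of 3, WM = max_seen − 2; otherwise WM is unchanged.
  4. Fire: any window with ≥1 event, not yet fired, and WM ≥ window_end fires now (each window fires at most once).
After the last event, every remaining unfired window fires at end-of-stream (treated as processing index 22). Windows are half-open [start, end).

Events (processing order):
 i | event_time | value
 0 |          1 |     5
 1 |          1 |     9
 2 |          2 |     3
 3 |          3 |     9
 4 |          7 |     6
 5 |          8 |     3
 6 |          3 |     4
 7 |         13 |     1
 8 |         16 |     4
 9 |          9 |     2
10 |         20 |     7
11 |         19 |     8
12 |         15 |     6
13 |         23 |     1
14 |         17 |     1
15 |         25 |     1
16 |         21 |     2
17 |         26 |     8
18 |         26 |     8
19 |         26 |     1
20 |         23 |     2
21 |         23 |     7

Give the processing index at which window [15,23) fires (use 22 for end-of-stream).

17

i=0 t=1 v=5: → [0,8); WM=−∞
i=1 t=1 v=9: → [0,8); WM=−∞
i=2 t=2 v=3: → [0,8); WM=0
i=3 t=3 v=9: → [0,8); WM=0
i=4 t=7 v=6: → [5,13),[0,8); WM=0
i=5 t=8 v=3: → [5,13); WM=6
i=6 t=3 v=4: DROP (t<6-0); WM=6
i=7 t=13 v=1: → [10,18); WM=6
i=8 t=16 v=4: → [15,23),[10,18); WM=14; [0,8) fires=5 [5,13) fires=2
i=9 t=9 v=2: DROP (t<14-0); WM=14
i=10 t=20 v=7: → [20,28),[15,23); WM=14
i=11 t=19 v=8: → [15,23); WM=18; [10,18) fires=2
i=12 t=15 v=6: DROP (t<18-0); WM=18
i=13 t=23 v=1: → [20,28); WM=18
i=14 t=17 v=1: DROP (t<18-0); WM=21
i=15 t=25 v=1: → [25,33),[20,28); WM=21
i=16 t=21 v=2: → [20,28),[15,23); WM=21
i=17 t=26 v=8: → [25,33),[20,28); WM=24; [15,23) fires=4
i=18 t=26 v=8: → [25,33),[20,28); WM=24
i=19 t=26 v=1: → [25,33),[20,28); WM=24
i=20 t=23 v=2: DROP (t<24-0); WM=24
i=21 t=23 v=7: DROP (t<24-0); WM=24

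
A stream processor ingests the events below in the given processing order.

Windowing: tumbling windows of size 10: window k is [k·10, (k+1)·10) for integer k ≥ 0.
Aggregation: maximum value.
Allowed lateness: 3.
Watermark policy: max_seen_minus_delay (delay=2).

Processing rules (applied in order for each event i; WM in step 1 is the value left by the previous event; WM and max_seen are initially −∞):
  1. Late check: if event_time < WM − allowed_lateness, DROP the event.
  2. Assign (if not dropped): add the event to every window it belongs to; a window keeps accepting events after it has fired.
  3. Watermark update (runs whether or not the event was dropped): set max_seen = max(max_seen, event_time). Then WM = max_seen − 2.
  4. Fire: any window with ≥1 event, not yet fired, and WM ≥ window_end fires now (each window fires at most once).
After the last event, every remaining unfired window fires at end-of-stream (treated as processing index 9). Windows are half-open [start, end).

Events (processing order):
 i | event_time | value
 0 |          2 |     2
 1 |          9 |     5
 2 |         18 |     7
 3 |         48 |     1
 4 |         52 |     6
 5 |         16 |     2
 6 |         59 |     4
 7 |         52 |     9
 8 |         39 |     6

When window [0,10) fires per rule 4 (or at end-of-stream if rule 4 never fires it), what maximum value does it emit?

i=0 t=2 v=2: → [0,10); WM=0
i=1 t=9 v=5: → [0,10); WM=7
i=2 t=18 v=7: → [10,20); WM=16; [0,10) fires=5
i=3 t=48 v=1: → [40,50); WM=46; [10,20) fires=7
i=4 t=52 v=6: → [50,60); WM=50; [40,50) fires=1
i=5 t=16 v=2: DROP (t<50-3); WM=50
i=6 t=59 v=4: → [50,60); WM=57
i=7 t=52 v=9: DROP (t<57-3); WM=57
i=8 t=39 v=6: DROP (t<57-3); WM=57

5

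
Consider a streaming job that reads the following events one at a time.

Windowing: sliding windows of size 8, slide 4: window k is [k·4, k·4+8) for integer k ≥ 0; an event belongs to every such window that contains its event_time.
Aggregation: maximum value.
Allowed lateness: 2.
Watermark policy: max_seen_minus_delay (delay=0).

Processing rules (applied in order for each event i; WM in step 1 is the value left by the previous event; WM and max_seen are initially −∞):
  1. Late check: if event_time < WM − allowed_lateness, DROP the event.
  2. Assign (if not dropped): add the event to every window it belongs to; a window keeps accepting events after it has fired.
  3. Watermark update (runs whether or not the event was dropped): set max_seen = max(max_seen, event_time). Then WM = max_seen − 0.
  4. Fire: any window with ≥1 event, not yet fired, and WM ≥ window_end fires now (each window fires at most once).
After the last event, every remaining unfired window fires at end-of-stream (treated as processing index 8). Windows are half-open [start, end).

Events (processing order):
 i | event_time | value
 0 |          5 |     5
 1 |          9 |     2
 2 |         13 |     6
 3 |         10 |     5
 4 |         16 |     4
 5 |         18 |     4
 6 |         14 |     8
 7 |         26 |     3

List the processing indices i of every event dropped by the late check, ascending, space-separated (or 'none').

3 6

i=0 t=5 v=5: → [4,12),[0,8); WM=5
i=1 t=9 v=2: → [8,16),[4,12); WM=9; [0,8) fires=5
i=2 t=13 v=6: → [12,20),[8,16); WM=13; [4,12) fires=5
i=3 t=10 v=5: DROP (t<13-2); WM=13
i=4 t=16 v=4: → [16,24),[12,20); WM=16; [8,16) fires=6
i=5 t=18 v=4: → [16,24),[12,20); WM=18
i=6 t=14 v=8: DROP (t<18-2); WM=18
i=7 t=26 v=3: → [24,32),[20,28); WM=26; [12,20) fires=6 [16,24) fires=4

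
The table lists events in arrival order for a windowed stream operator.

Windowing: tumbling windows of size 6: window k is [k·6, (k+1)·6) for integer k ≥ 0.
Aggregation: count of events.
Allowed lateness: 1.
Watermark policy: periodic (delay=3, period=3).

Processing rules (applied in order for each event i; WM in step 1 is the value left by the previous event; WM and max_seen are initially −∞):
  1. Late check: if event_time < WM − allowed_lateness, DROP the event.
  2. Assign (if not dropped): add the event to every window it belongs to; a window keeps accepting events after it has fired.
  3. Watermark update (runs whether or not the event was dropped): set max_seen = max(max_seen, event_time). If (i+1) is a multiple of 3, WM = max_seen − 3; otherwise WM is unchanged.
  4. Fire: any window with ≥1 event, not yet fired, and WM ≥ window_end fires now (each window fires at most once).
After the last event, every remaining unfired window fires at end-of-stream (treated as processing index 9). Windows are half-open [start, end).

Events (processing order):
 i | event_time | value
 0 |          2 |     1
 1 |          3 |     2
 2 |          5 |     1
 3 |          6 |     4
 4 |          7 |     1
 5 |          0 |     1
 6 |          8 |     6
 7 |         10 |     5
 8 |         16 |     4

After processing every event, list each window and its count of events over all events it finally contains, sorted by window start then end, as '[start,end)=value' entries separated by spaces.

i=0 t=2 v=1: → [0,6); WM=−∞
i=1 t=3 v=2: → [0,6); WM=−∞
i=2 t=5 v=1: → [0,6); WM=2
i=3 t=6 v=4: → [6,12); WM=2
i=4 t=7 v=1: → [6,12); WM=2
i=5 t=0 v=1: DROP (t<2-1); WM=4
i=6 t=8 v=6: → [6,12); WM=4
i=7 t=10 v=5: → [6,12); WM=4
i=8 t=16 v=4: → [12,18); WM=13; [0,6) fires=3 [6,12) fires=4

[0,6)=3 [6,12)=4 [12,18)=1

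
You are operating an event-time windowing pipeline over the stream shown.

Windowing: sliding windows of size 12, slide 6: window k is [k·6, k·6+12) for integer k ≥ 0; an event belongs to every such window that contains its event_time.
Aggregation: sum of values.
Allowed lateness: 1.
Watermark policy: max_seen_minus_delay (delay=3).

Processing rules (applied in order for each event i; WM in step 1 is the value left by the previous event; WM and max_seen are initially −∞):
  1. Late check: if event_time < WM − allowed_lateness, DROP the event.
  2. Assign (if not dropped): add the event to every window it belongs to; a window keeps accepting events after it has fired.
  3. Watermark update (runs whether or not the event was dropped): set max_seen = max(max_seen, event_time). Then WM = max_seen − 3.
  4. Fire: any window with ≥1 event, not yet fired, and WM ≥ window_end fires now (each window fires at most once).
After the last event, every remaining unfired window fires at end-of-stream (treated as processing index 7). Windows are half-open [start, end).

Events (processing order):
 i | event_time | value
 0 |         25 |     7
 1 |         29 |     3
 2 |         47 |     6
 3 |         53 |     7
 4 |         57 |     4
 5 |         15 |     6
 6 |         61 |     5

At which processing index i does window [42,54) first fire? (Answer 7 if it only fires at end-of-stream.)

i=0 t=25 v=7: → [24,36),[18,30); WM=22
i=1 t=29 v=3: → [24,36),[18,30); WM=26
i=2 t=47 v=6: → [42,54),[36,48); WM=44; [18,30) fires=10 [24,36) fires=10
i=3 t=53 v=7: → [48,60),[42,54); WM=50; [36,48) fires=6
i=4 t=57 v=4: → [54,66),[48,60); WM=54; [42,54) fires=13
i=5 t=15 v=6: DROP (t<54-1); WM=54
i=6 t=61 v=5: → [60,72),[54,66); WM=58

4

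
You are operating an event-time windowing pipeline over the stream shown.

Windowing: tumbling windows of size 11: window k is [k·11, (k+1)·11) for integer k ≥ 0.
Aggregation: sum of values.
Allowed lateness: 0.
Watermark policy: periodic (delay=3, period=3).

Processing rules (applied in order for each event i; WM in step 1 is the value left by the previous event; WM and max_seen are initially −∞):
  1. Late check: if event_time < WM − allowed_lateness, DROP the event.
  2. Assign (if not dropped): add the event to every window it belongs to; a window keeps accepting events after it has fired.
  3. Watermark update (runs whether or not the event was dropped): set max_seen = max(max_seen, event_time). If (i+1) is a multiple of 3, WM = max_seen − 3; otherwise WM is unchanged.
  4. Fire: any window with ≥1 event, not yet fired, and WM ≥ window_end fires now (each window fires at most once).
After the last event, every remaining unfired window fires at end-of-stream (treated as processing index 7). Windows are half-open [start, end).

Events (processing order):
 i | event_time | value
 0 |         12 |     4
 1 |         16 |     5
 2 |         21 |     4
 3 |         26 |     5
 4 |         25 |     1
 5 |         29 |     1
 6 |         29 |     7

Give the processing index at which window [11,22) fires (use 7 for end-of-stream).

5

i=0 t=12 v=4: → [11,22); WM=−∞
i=1 t=16 v=5: → [11,22); WM=−∞
i=2 t=21 v=4: → [11,22); WM=18
i=3 t=26 v=5: → [22,33); WM=18
i=4 t=25 v=1: → [22,33); WM=18
i=5 t=29 v=1: → [22,33); WM=26; [11,22) fires=13
i=6 t=29 v=7: → [22,33); WM=26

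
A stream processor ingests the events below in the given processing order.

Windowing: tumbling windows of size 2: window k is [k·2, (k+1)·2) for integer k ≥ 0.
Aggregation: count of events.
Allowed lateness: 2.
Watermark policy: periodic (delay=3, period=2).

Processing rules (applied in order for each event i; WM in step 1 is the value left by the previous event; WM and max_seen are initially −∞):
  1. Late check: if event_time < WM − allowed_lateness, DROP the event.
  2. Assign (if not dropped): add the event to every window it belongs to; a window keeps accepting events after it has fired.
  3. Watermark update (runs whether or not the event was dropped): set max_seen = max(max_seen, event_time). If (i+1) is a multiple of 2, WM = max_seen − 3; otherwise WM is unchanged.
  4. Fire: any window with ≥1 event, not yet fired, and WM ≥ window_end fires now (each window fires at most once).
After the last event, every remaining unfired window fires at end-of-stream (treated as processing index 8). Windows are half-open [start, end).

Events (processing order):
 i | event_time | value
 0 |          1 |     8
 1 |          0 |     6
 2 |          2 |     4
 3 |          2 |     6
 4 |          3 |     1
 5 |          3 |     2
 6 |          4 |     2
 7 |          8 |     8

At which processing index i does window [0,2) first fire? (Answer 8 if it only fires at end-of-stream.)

7

i=0 t=1 v=8: → [0,2); WM=−∞
i=1 t=0 v=6: → [0,2); WM=-2
i=2 t=2 v=4: → [2,4); WM=-2
i=3 t=2 v=6: → [2,4); WM=-1
i=4 t=3 v=1: → [2,4); WM=-1
i=5 t=3 v=2: → [2,4); WM=0
i=6 t=4 v=2: → [4,6); WM=0
i=7 t=8 v=8: → [8,10); WM=5; [0,2) fires=2 [2,4) fires=4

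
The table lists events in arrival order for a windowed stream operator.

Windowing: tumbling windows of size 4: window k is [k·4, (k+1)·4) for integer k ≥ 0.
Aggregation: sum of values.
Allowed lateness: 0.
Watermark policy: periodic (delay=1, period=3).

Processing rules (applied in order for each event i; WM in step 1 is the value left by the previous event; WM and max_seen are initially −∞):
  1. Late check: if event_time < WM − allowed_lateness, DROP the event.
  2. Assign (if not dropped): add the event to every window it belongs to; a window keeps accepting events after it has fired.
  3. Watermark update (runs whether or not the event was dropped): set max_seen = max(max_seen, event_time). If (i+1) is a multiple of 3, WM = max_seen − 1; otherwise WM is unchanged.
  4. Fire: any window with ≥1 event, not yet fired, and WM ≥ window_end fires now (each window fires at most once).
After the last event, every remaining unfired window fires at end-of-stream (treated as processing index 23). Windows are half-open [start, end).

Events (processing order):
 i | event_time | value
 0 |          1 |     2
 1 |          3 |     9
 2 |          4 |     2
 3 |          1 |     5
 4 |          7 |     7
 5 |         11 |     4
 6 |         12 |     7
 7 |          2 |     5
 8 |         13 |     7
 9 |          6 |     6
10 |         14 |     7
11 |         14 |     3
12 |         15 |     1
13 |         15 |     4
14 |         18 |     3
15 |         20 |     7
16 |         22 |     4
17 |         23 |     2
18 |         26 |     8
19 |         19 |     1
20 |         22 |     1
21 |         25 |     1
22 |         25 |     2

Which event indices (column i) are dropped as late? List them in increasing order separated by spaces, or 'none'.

3 7 9 19

i=0 t=1 v=2: → [0,4); WM=−∞
i=1 t=3 v=9: → [0,4); WM=−∞
i=2 t=4 v=2: → [4,8); WM=3
i=3 t=1 v=5: DROP (t<3-0); WM=3
i=4 t=7 v=7: → [4,8); WM=3
i=5 t=11 v=4: → [8,12); WM=10; [0,4) fires=11 [4,8) fires=9
i=6 t=12 v=7: → [12,16); WM=10
i=7 t=2 v=5: DROP (t<10-0); WM=10
i=8 t=13 v=7: → [12,16); WM=12; [8,12) fires=4
i=9 t=6 v=6: DROP (t<12-0); WM=12
i=10 t=14 v=7: → [12,16); WM=12
i=11 t=14 v=3: → [12,16); WM=13
i=12 t=15 v=1: → [12,16); WM=13
i=13 t=15 v=4: → [12,16); WM=13
i=14 t=18 v=3: → [16,20); WM=17; [12,16) fires=29
i=15 t=20 v=7: → [20,24); WM=17
i=16 t=22 v=4: → [20,24); WM=17
i=17 t=23 v=2: → [20,24); WM=22; [16,20) fires=3
i=18 t=26 v=8: → [24,28); WM=22
i=19 t=19 v=1: DROP (t<22-0); WM=22
i=20 t=22 v=1: → [20,24); WM=25; [20,24) fires=14
i=21 t=25 v=1: → [24,28); WM=25
i=22 t=25 v=2: → [24,28); WM=25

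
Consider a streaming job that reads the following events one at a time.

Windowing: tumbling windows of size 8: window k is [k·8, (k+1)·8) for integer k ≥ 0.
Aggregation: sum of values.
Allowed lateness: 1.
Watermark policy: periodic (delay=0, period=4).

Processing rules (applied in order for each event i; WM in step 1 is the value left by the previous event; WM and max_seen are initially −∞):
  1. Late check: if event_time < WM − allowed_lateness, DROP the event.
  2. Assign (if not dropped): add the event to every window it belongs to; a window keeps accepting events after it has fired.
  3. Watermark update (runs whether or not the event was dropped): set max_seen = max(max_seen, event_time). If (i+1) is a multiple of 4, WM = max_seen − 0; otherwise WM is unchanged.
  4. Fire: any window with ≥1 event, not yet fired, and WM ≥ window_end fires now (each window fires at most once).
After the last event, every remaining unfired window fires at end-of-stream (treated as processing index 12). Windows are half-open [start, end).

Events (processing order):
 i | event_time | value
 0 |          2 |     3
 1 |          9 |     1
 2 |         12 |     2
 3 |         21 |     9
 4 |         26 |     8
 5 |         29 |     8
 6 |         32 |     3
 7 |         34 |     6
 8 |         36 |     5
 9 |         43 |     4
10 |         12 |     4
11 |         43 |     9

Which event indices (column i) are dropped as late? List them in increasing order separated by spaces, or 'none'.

i=0 t=2 v=3: → [0,8); WM=−∞
i=1 t=9 v=1: → [8,16); WM=−∞
i=2 t=12 v=2: → [8,16); WM=−∞
i=3 t=21 v=9: → [16,24); WM=21; [0,8) fires=3 [8,16) fires=3
i=4 t=26 v=8: → [24,32); WM=21
i=5 t=29 v=8: → [24,32); WM=21
i=6 t=32 v=3: → [32,40); WM=21
i=7 t=34 v=6: → [32,40); WM=34; [16,24) fires=9 [24,32) fires=16
i=8 t=36 v=5: → [32,40); WM=34
i=9 t=43 v=4: → [40,48); WM=34
i=10 t=12 v=4: DROP (t<34-1); WM=34
i=11 t=43 v=9: → [40,48); WM=43; [32,40) fires=14

10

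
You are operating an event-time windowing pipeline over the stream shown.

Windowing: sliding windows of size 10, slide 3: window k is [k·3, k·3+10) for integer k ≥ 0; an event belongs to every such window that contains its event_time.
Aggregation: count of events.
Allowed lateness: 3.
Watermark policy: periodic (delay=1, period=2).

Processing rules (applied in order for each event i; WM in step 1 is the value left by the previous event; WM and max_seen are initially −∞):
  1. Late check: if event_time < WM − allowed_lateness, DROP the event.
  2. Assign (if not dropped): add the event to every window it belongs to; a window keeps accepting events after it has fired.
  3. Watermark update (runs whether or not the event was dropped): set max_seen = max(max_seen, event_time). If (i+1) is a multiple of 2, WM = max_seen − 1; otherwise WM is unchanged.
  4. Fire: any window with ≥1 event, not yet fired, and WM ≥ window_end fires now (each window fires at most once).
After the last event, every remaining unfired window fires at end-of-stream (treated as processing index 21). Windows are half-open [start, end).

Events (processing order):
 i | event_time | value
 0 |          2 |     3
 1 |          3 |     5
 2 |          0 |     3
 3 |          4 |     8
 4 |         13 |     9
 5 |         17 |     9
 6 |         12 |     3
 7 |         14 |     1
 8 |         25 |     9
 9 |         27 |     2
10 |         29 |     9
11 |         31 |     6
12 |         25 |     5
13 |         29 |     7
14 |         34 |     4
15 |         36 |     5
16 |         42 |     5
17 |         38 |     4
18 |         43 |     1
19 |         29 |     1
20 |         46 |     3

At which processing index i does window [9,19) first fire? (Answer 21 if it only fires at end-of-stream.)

i=0 t=2 v=3: → [0,10); WM=−∞
i=1 t=3 v=5: → [3,13),[0,10); WM=2
i=2 t=0 v=3: → [0,10); WM=2
i=3 t=4 v=8: → [3,13),[0,10); WM=3
i=4 t=13 v=9: → [12,22),[9,19),[6,16); WM=3
i=5 t=17 v=9: → [15,25),[12,22),[9,19); WM=16; [0,10) fires=4 [3,13) fires=2 [6,16) fires=1
i=6 t=12 v=3: DROP (t<16-3); WM=16
i=7 t=14 v=1: → [12,22),[9,19),[6,16); WM=16
i=8 t=25 v=9: → [24,34),[21,31),[18,28); WM=16
i=9 t=27 v=2: → [27,37),[24,34),[21,31),[18,28); WM=26; [9,19) fires=3 [12,22) fires=3 [15,25) fires=1
i=10 t=29 v=9: → [27,37),[24,34),[21,31); WM=26
i=11 t=31 v=6: → [30,40),[27,37),[24,34); WM=30; [18,28) fires=2
i=12 t=25 v=5: DROP (t<30-3); WM=30
i=13 t=29 v=7: → [27,37),[24,34),[21,31); WM=30
i=14 t=34 v=4: → [33,43),[30,40),[27,37); WM=30
i=15 t=36 v=5: → [36,46),[33,43),[30,40),[27,37); WM=35; [21,31) fires=4 [24,34) fires=5
i=16 t=42 v=5: → [42,52),[39,49),[36,46),[33,43); WM=35
i=17 t=38 v=4: → [36,46),[33,43),[30,40); WM=41; [27,37) fires=6 [30,40) fires=4
i=18 t=43 v=1: → [42,52),[39,49),[36,46); WM=41
i=19 t=29 v=1: DROP (t<41-3); WM=42
i=20 t=46 v=3: → [45,55),[42,52),[39,49); WM=42

9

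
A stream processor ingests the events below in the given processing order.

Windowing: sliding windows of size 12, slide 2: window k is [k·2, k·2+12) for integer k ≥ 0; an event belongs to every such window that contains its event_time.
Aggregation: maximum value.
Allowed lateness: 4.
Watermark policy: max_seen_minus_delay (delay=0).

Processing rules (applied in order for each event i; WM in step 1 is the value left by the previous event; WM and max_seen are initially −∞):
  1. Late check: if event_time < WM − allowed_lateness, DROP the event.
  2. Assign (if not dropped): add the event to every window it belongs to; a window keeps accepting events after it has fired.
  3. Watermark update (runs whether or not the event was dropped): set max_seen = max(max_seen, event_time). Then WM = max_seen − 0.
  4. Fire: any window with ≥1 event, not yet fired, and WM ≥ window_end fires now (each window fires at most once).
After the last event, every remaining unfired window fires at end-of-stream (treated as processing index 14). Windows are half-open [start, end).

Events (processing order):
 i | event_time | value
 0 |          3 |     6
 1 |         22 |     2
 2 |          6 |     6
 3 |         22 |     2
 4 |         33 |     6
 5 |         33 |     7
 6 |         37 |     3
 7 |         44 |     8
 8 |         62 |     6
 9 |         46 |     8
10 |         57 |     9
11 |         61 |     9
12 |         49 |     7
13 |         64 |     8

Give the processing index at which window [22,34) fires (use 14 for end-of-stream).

6

i=0 t=3 v=6: → [2,14),[0,12); WM=3
i=1 t=22 v=2: → [22,34),[20,32),[18,30),[16,28),[14,26),[12,24); WM=22; [0,12) fires=6 [2,14) fires=6
i=2 t=6 v=6: DROP (t<22-4); WM=22
i=3 t=22 v=2: → [22,34),[20,32),[18,30),[16,28),[14,26),[12,24); WM=22
i=4 t=33 v=6: → [32,44),[30,42),[28,40),[26,38),[24,36),[22,34); WM=33; [12,24) fires=2 [14,26) fires=2 [16,28) fires=2 [18,30) fires=2 [20,32) fires=2
i=5 t=33 v=7: → [32,44),[30,42),[28,40),[26,38),[24,36),[22,34); WM=33
i=6 t=37 v=3: → [36,48),[34,46),[32,44),[30,42),[28,40),[26,38); WM=37; [22,34) fires=7 [24,36) fires=7
i=7 t=44 v=8: → [44,56),[42,54),[40,52),[38,50),[36,48),[34,46); WM=44; [26,38) fires=7 [28,40) fires=7 [30,42) fires=7 [32,44) fires=7
i=8 t=62 v=6: → [62,74),[60,72),[58,70),[56,68),[54,66),[52,64); WM=62; [34,46) fires=8 [36,48) fires=8 [38,50) fires=8 [40,52) fires=8 [42,54) fires=8 [44,56) fires=8
i=9 t=46 v=8: DROP (t<62-4); WM=62
i=10 t=57 v=9: DROP (t<62-4); WM=62
i=11 t=61 v=9: → [60,72),[58,70),[56,68),[54,66),[52,64),[50,62); WM=62; [50,62) fires=9
i=12 t=49 v=7: DROP (t<62-4); WM=62
i=13 t=64 v=8: → [64,76),[62,74),[60,72),[58,70),[56,68),[54,66); WM=64; [52,64) fires=9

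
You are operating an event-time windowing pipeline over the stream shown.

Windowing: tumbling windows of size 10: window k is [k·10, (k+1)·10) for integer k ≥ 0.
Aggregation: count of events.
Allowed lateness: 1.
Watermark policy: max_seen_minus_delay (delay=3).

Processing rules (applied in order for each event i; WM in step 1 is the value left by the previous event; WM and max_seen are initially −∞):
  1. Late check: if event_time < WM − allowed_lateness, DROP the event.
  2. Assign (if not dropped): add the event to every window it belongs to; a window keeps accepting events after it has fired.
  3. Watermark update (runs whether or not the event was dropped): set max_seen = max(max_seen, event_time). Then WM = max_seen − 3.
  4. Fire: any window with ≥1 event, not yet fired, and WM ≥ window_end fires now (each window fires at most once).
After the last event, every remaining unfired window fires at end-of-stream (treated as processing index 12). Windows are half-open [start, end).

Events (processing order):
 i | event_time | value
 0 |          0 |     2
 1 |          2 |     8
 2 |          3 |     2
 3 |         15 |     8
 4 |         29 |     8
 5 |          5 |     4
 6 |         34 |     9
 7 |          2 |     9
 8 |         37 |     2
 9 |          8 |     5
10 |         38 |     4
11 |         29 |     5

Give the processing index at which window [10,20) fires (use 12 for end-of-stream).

4

i=0 t=0 v=2: → [0,10); WM=-3
i=1 t=2 v=8: → [0,10); WM=-1
i=2 t=3 v=2: → [0,10); WM=0
i=3 t=15 v=8: → [10,20); WM=12; [0,10) fires=3
i=4 t=29 v=8: → [20,30); WM=26; [10,20) fires=1
i=5 t=5 v=4: DROP (t<26-1); WM=26
i=6 t=34 v=9: → [30,40); WM=31; [20,30) fires=1
i=7 t=2 v=9: DROP (t<31-1); WM=31
i=8 t=37 v=2: → [30,40); WM=34
i=9 t=8 v=5: DROP (t<34-1); WM=34
i=10 t=38 v=4: → [30,40); WM=35
i=11 t=29 v=5: DROP (t<35-1); WM=35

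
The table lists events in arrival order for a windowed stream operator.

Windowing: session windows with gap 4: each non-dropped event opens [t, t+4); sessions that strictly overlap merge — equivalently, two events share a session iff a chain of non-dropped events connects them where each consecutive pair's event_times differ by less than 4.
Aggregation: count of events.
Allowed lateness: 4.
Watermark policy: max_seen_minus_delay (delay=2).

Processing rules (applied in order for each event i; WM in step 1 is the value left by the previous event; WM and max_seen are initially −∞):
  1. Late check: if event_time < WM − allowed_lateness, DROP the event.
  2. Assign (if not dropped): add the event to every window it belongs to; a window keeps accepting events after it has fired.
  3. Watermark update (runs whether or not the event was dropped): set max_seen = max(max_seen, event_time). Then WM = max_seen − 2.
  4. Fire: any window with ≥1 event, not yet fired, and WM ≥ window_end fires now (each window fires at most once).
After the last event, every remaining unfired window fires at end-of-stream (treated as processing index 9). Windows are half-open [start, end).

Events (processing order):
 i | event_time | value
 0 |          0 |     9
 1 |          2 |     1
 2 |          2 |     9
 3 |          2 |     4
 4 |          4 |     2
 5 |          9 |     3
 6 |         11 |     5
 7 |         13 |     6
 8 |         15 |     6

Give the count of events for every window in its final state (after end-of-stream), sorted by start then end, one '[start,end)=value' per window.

i=0 t=0 v=9: → [0,4); WM=-2
i=1 t=2 v=1: → [0,6); WM=0
i=2 t=2 v=9: → [0,6); WM=0
i=3 t=2 v=4: → [0,6); WM=0
i=4 t=4 v=2: → [0,8); WM=2
i=5 t=9 v=3: → [9,13); WM=7
i=6 t=11 v=5: → [9,15); WM=9
i=7 t=13 v=6: → [9,17); WM=11
i=8 t=15 v=6: → [9,19); WM=13

[0,8)=5 [9,19)=4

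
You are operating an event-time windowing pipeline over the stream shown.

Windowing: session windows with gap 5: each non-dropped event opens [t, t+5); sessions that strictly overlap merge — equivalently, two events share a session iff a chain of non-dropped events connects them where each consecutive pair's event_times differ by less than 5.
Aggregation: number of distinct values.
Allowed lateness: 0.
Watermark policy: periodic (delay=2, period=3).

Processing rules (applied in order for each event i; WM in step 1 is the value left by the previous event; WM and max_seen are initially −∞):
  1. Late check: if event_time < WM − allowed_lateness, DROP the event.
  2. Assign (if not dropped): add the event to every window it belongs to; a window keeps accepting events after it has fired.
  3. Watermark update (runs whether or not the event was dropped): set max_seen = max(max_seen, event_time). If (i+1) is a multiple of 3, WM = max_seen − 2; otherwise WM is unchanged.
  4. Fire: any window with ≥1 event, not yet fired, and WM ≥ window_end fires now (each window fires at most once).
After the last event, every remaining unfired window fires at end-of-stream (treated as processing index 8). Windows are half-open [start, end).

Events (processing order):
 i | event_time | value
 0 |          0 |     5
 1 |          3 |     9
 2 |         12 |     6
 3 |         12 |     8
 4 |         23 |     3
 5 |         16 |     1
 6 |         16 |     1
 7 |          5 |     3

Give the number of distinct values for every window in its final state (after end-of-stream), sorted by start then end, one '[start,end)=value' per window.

[0,8)=2 [12,21)=3 [23,28)=1

i=0 t=0 v=5: → [0,5); WM=−∞
i=1 t=3 v=9: → [0,8); WM=−∞
i=2 t=12 v=6: → [12,17); WM=10
i=3 t=12 v=8: → [12,17); WM=10
i=4 t=23 v=3: → [23,28); WM=10
i=5 t=16 v=1: → [12,21); WM=21
i=6 t=16 v=1: DROP (t<21-0); WM=21
i=7 t=5 v=3: DROP (t<21-0); WM=21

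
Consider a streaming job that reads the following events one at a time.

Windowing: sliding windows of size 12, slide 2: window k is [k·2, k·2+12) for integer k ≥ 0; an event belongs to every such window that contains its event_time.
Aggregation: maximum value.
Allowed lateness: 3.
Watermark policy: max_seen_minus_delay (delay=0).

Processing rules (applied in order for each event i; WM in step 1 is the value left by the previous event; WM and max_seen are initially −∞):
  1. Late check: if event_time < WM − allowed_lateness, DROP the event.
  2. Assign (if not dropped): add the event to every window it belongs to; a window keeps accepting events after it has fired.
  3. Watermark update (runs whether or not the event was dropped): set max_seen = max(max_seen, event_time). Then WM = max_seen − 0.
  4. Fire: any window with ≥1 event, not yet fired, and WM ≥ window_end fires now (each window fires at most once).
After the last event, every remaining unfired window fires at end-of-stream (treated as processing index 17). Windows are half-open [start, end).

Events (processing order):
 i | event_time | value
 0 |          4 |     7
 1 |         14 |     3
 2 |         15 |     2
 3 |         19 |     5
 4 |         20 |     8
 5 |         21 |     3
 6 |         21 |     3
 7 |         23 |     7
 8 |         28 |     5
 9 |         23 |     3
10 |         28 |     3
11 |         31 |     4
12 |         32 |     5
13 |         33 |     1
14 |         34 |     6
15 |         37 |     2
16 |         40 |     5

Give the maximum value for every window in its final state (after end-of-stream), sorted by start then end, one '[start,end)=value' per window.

[0,12)=7 [2,14)=7 [4,16)=7 [6,18)=3 [8,20)=5 [10,22)=8 [12,24)=8 [14,26)=8 [16,28)=8 [18,30)=8 [20,32)=8 [22,34)=7 [24,36)=6 [26,38)=6 [28,40)=6 [30,42)=6 [32,44)=6 [34,46)=6 [36,48)=5 [38,50)=5 [40,52)=5

i=0 t=4 v=7: → [4,16),[2,14),[0,12); WM=4
i=1 t=14 v=3: → [14,26),[12,24),[10,22),[8,20),[6,18),[4,16); WM=14; [0,12) fires=7 [2,14) fires=7
i=2 t=15 v=2: → [14,26),[12,24),[10,22),[8,20),[6,18),[4,16); WM=15
i=3 t=19 v=5: → [18,30),[16,28),[14,26),[12,24),[10,22),[8,20); WM=19; [4,16) fires=7 [6,18) fires=3
i=4 t=20 v=8: → [20,32),[18,30),[16,28),[14,26),[12,24),[10,22); WM=20; [8,20) fires=5
i=5 t=21 v=3: → [20,32),[18,30),[16,28),[14,26),[12,24),[10,22); WM=21
i=6 t=21 v=3: → [20,32),[18,30),[16,28),[14,26),[12,24),[10,22); WM=21
i=7 t=23 v=7: → [22,34),[20,32),[18,30),[16,28),[14,26),[12,24); WM=23; [10,22) fires=8
i=8 t=28 v=5: → [28,40),[26,38),[24,36),[22,34),[20,32),[18,30); WM=28; [12,24) fires=8 [14,26) fires=8 [16,28) fires=8
i=9 t=23 v=3: DROP (t<28-3); WM=28
i=10 t=28 v=3: → [28,40),[26,38),[24,36),[22,34),[20,32),[18,30); WM=28
i=11 t=31 v=4: → [30,42),[28,40),[26,38),[24,36),[22,34),[20,32); WM=31; [18,30) fires=8
i=12 t=32 v=5: → [32,44),[30,42),[28,40),[26,38),[24,36),[22,34); WM=32; [20,32) fires=8
i=13 t=33 v=1: → [32,44),[30,42),[28,40),[26,38),[24,36),[22,34); WM=33
i=14 t=34 v=6: → [34,46),[32,44),[30,42),[28,40),[26,38),[24,36); WM=34; [22,34) fires=7
i=15 t=37 v=2: → [36,48),[34,46),[32,44),[30,42),[28,40),[26,38); WM=37; [24,36) fires=6
i=16 t=40 v=5: → [40,52),[38,50),[36,48),[34,46),[32,44),[30,42); WM=40; [26,38) fires=6 [28,40) fires=6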